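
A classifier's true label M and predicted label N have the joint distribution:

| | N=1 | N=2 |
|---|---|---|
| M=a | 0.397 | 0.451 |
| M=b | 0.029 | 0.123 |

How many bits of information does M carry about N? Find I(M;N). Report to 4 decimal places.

0.0317 bits

Marginals: p(M) = (0.8480, 0.1520), p(N) = (0.4260, 0.5740).
I(M;N) = H(M) + H(N) − H(M,N).
H(M) = 0.6148, H(N) = 0.9841, H(M,N) = 1.5672.
I(M;N) = 0.6148 + 0.9841 − 1.5672 = 0.0317 bits.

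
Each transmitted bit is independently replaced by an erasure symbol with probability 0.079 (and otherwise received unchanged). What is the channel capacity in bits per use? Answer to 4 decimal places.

0.9210 bits

Binary erasure channel: capacity C = 1 − ε.
C = 1 − 0.079 = 0.9210 bits per channel use.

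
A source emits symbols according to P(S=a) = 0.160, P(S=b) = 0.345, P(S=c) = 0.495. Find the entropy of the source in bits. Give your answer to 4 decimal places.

1.4549 bits

H(S) = −Σ p·log₂ p.
  −(0.160)·log₂(0.160) = 0.42302
  −(0.345)·log₂(0.345) = 0.52969
  −(0.495)·log₂(0.495) = 0.50218
Sum: 0.42302 + 0.52969 + 0.50218 = 1.4549 bits.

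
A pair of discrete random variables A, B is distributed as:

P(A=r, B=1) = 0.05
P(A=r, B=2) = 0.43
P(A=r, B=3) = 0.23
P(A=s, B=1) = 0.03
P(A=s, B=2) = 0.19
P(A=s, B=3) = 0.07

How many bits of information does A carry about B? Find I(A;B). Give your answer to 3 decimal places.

0.006 bits

Marginals: p(A) = (0.7100, 0.2900), p(B) = (0.0800, 0.6200, 0.3000).
I(A;B) = H(A) + H(B) − H(A,B).
H(A) = 0.8687, H(B) = 1.2402, H(A,B) = 2.1029.
I(A;B) = 0.8687 + 1.2402 − 2.1029 = 0.006 bits.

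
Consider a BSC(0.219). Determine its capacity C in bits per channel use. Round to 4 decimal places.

Binary symmetric channel: C = 1 − h₂(ε) where h₂ is the binary entropy function.
h₂(0.219) = −0.219·log₂0.219 − 0.781·log₂0.781 = 0.7583.
C = 1 − 0.7583 = 0.2417 bits per channel use.

0.2417 bits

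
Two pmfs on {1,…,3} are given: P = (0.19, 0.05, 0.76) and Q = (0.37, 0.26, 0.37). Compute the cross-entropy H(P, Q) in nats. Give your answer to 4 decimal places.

1.0119 nats

H(P,Q) = −Σ p·ln q.
  −0.19·ln(0.37) = 0.18891
  −0.05·ln(0.26) = 0.06735
  −0.76·ln(0.37) = 0.75563
H(P,Q) = 1.0119 nats.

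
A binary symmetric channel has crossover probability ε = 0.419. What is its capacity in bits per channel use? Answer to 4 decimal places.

Binary symmetric channel: C = 1 − h₂(ε) where h₂ is the binary entropy function.
h₂(0.419) = −0.419·log₂0.419 − 0.581·log₂0.581 = 0.9810.
C = 1 − 0.9810 = 0.0190 bits per channel use.

0.0190 bits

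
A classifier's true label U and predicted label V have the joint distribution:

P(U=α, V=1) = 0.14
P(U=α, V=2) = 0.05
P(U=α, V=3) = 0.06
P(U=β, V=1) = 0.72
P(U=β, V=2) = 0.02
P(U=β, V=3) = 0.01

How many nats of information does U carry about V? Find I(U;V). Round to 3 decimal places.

Marginals: p(U) = (0.2500, 0.7500), p(V) = (0.8600, 0.0700, 0.0700).
I(U;V) = Σ p(x,y)·ln[p(x,y)/(p(x)p(y))].
  (α,1): 0.14·ln(0.6512) = -0.0601
  (α,2): 0.05·ln(2.8571) = 0.0525
  (α,3): 0.06·ln(3.4286) = 0.0739
  (β,1): 0.72·ln(1.1163) = 0.0792
  (β,2): 0.02·ln(0.3810) = -0.0193
  (β,3): 0.01·ln(0.1905) = -0.0166
Sum = 0.110 nats.

0.110 nats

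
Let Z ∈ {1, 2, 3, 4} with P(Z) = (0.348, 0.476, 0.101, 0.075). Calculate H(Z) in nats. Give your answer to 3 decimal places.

H(Z) = −Σ p·ln p.
  −(0.348)·ln(0.348) = 0.3673
  −(0.476)·ln(0.476) = 0.3534
  −(0.101)·ln(0.101) = 0.2316
  −(0.075)·ln(0.075) = 0.1943
Sum: 0.3673 + 0.3534 + 0.2316 + 0.1943 = 1.147 nats.

1.147 nats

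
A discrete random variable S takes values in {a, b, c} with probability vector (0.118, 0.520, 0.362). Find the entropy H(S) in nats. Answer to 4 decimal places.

0.9600 nats

H(S) = −Σ p·ln p.
  −(0.118)·ln(0.118) = 0.25217
  −(0.520)·ln(0.520) = 0.34004
  −(0.362)·ln(0.362) = 0.36783
Sum: 0.25217 + 0.34004 + 0.36783 = 0.9600 nats.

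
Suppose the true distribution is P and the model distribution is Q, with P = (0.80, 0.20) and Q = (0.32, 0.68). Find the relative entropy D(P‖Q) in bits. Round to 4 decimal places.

D(P‖Q) = Σ p·log₂(p/q).
  0.80·log₂(0.80/0.32) = 1.05754
  0.20·log₂(0.20/0.68) = -0.35311
D(P‖Q) = 0.7044 bits.

0.7044 bits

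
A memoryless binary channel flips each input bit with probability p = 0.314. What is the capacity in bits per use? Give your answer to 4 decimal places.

0.1023 bits

Binary symmetric channel: C = 1 − h₂(ε) where h₂ is the binary entropy function.
h₂(0.314) = −0.314·log₂0.314 − 0.686·log₂0.686 = 0.8977.
C = 1 − 0.8977 = 0.1023 bits per channel use.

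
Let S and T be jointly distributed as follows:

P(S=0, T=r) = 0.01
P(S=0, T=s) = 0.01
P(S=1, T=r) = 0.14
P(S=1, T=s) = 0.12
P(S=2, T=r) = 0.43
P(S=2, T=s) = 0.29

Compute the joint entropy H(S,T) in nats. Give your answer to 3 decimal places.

1.344 nats

H(S,T) = −Σ p(x,y)·ln p(x,y) over all 6 cells.
  cell (0,r): −0.01·ln0.01 = 0.0461
  cell (0,s): −0.01·ln0.01 = 0.0461
  cell (1,r): −0.14·ln0.14 = 0.2753
  cell (1,s): −0.12·ln0.12 = 0.2544
  cell (2,r): −0.43·ln0.43 = 0.3629
  cell (2,s): −0.29·ln0.29 = 0.3590
Sum = 1.344 nats.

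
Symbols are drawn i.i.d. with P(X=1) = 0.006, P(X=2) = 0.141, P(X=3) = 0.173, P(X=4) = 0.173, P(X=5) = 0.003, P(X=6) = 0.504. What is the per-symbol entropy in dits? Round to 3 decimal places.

H(X) = −Σ p·log₁₀ p.
  −(0.006)·log₁₀(0.006) = 0.0133
  −(0.141)·log₁₀(0.141) = 0.1200
  −(0.173)·log₁₀(0.173) = 0.1318
  −(0.173)·log₁₀(0.173) = 0.1318
  −(0.003)·log₁₀(0.003) = 0.0076
  −(0.504)·log₁₀(0.504) = 0.1500
Sum: 0.0133 + 0.1200 + 0.1318 + 0.1318 + 0.0076 + 0.1500 = 0.554 dits.

0.554 dits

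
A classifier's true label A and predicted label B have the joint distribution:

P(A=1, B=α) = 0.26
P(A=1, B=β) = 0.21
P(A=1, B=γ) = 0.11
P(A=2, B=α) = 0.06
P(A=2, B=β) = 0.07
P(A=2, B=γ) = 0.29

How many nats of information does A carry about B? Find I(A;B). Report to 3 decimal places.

0.133 nats

Marginals: p(A) = (0.5800, 0.4200), p(B) = (0.3200, 0.2800, 0.4000).
I(A;B) = H(A) + H(B) − H(A,B).
H(A) = 0.6803, H(B) = 1.0876, H(A,B) = 1.6347.
I(A;B) = 0.6803 + 1.0876 − 1.6347 = 0.133 nats.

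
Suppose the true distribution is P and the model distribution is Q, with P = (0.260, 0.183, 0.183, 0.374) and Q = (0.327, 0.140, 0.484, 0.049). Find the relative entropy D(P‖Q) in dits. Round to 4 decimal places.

D(P‖Q) = Σ p·log₁₀(p/q).
  0.260·log₁₀(0.260/0.327) = -0.02589
  0.183·log₁₀(0.183/0.140) = 0.02129
  0.183·log₁₀(0.183/0.484) = -0.07730
  0.374·log₁₀(0.374/0.049) = 0.33012
D(P‖Q) = 0.2482 dits.

0.2482 dits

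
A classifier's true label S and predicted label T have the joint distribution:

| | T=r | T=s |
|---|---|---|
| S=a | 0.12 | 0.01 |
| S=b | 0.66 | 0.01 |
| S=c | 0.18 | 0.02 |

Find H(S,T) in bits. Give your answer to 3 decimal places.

H(S,T) = −Σ p(x,y)·log₂ p(x,y) over all 6 cells.
  cell (a,r): −0.12·log₂0.12 = 0.3671
  cell (a,s): −0.01·log₂0.01 = 0.0664
  cell (b,r): −0.66·log₂0.66 = 0.3956
  cell (b,s): −0.01·log₂0.01 = 0.0664
  cell (c,r): −0.18·log₂0.18 = 0.4453
  cell (c,s): −0.02·log₂0.02 = 0.1129
Sum = 1.454 bits.

1.454 bits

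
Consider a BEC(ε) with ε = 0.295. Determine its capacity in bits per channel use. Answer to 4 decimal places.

Binary erasure channel: capacity C = 1 − ε.
C = 1 − 0.295 = 0.7050 bits per channel use.

0.7050 bits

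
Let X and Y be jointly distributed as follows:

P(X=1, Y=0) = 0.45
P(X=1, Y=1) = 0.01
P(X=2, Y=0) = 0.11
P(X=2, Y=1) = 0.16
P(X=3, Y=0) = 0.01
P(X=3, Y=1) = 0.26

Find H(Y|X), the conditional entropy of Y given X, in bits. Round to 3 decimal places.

0.394 bits

Marginals: p(X) = (0.4600, 0.2700, 0.2700), p(Y) = (0.5700, 0.4300).
H(Y|X) = Σ p(X) · H(Y|X=·).
  X=1: p=0.4600, H(Y|X=1) = 0.1511
  X=2: p=0.2700, H(Y|X=2) = 0.9751
  X=3: p=0.2700, H(Y|X=3) = 0.2285
Weighted sum = 0.394 bits.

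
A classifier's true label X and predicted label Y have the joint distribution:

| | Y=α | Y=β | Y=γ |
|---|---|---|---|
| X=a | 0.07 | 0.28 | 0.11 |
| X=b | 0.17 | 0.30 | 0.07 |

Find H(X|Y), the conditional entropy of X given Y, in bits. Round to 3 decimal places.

0.962 bits

Chain rule: H(X|Y) = H(X,Y) − H(Y).
Marginals: p(X) = (0.4600, 0.5400), p(Y) = (0.2400, 0.5800, 0.1800).
H(X,Y) = 2.3573 bits; H(Y) = 1.3952 bits.
H(X|Y) = 2.3573 − 1.3952 = 0.962 bits.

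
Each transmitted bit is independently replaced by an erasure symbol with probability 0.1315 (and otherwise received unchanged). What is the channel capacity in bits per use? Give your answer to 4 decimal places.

0.8685 bits

Binary erasure channel: capacity C = 1 − ε.
C = 1 − 0.1315 = 0.8685 bits per channel use.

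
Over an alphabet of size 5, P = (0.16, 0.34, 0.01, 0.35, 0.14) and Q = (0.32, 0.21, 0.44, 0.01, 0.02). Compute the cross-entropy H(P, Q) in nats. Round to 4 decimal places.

H(P,Q) = −Σ p·ln q.
  −0.16·ln(0.32) = 0.18231
  −0.34·ln(0.21) = 0.53062
  −0.01·ln(0.44) = 0.00821
  −0.35·ln(0.01) = 1.61181
  −0.14·ln(0.02) = 0.54768
H(P,Q) = 2.8806 nats.

2.8806 nats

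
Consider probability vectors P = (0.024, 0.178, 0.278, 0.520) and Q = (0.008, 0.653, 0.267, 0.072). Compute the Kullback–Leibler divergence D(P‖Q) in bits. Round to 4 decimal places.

D(P‖Q) = Σ p·log₂(p/q).
  0.024·log₂(0.024/0.008) = 0.03804
  0.178·log₂(0.178/0.653) = -0.33379
  0.278·log₂(0.278/0.267) = 0.01619
  0.520·log₂(0.520/0.072) = 1.48327
D(P‖Q) = 1.2037 bits.

1.2037 bits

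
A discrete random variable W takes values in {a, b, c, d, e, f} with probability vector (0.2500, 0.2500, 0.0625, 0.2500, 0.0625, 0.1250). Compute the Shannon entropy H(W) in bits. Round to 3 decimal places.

2.375 bits

H(W) = −Σ p·log₂ p.
  −(0.2500)·log₂(0.2500) = 0.5000
  −(0.2500)·log₂(0.2500) = 0.5000
  −(0.0625)·log₂(0.0625) = 0.2500
  −(0.2500)·log₂(0.2500) = 0.5000
  −(0.0625)·log₂(0.0625) = 0.2500
  −(0.1250)·log₂(0.1250) = 0.3750
Sum: 0.5000 + 0.5000 + 0.2500 + 0.5000 + 0.2500 + 0.3750 = 2.375 bits.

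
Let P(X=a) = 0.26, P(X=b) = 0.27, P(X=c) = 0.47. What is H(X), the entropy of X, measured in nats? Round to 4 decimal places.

H(X) = −Σ p·ln p.
  −(0.26)·ln(0.26) = 0.35024
  −(0.27)·ln(0.27) = 0.35352
  −(0.47)·ln(0.47) = 0.35486
Sum: 0.35024 + 0.35352 + 0.35486 = 1.0586 nats.

1.0586 nats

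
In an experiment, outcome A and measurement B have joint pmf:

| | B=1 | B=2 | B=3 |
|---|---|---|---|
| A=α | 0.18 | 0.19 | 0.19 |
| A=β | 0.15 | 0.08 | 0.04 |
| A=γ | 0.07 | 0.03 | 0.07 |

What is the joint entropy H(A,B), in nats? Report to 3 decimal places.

H(A,B) = −Σ p(x,y)·ln p(x,y) over all 9 cells.
  cell (α,1): −0.18·ln0.18 = 0.3087
  cell (α,2): −0.19·ln0.19 = 0.3155
  cell (α,3): −0.19·ln0.19 = 0.3155
  cell (β,1): −0.15·ln0.15 = 0.2846
  cell (β,2): −0.08·ln0.08 = 0.2021
  cell (β,3): −0.04·ln0.04 = 0.1288
  cell (γ,1): −0.07·ln0.07 = 0.1861
  cell (γ,2): −0.03·ln0.03 = 0.1052
  cell (γ,3): −0.07·ln0.07 = 0.1861
Sum = 2.033 nats.

2.033 nats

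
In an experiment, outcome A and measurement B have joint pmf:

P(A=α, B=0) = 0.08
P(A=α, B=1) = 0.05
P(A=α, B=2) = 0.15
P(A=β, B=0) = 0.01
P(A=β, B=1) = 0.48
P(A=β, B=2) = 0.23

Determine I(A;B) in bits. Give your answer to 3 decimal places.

0.203 bits

Marginals: p(A) = (0.2800, 0.7200), p(B) = (0.0900, 0.5300, 0.3800).
I(A;B) = Σ p(x,y)·log₂[p(x,y)/(p(x)p(y))].
  (α,0): 0.08·log₂(3.1746) = 0.1333
  (α,1): 0.05·log₂(0.3369) = -0.0785
  (α,2): 0.15·log₂(1.4098) = 0.0743
  (β,0): 0.01·log₂(0.1543) = -0.0270
  (β,1): 0.48·log₂(1.2579) = 0.1589
  (β,2): 0.23·log₂(0.8406) = -0.0576
Sum = 0.203 bits.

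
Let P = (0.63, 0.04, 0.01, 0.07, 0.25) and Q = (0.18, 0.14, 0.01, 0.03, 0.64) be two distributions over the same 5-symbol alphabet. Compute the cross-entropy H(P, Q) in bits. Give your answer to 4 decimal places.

H(P,Q) = −Σ p·log₂ q.
  −0.63·log₂(0.18) = 1.55858
  −0.04·log₂(0.14) = 0.11346
  −0.01·log₂(0.01) = 0.06644
  −0.07·log₂(0.03) = 0.35412
  −0.25·log₂(0.64) = 0.16096
H(P,Q) = 2.2536 bits.

2.2536 bits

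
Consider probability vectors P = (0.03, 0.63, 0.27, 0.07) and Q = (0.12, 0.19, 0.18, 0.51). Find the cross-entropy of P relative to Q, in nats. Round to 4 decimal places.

H(P,Q) = −Σ p·ln q.
  −0.03·ln(0.12) = 0.06361
  −0.63·ln(0.19) = 1.04626
  −0.27·ln(0.18) = 0.46300
  −0.07·ln(0.51) = 0.04713
H(P,Q) = 1.6200 nats.

1.6200 nats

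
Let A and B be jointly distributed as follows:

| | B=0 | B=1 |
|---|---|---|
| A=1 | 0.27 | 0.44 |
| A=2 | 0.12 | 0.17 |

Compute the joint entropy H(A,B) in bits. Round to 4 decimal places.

H(A,B) = −Σ p(x,y)·log₂ p(x,y) over all 4 cells.
  cell (1,0): −0.27·log₂0.27 = 0.51002
  cell (1,1): −0.44·log₂0.44 = 0.52115
  cell (2,0): −0.12·log₂0.12 = 0.36707
  cell (2,1): −0.17·log₂0.17 = 0.43459
Sum = 1.8328 bits.

1.8328 bits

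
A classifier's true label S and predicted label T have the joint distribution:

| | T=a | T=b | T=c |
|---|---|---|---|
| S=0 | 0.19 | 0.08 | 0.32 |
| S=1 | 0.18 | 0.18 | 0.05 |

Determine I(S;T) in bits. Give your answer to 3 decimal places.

0.164 bits

Marginals: p(S) = (0.5900, 0.4100), p(T) = (0.3700, 0.2600, 0.3700).
I(S;T) = H(S) + H(T) − H(S,T).
H(S) = 0.9765, H(T) = 1.5667, H(S,T) = 2.3795.
I(S;T) = 0.9765 + 1.5667 − 2.3795 = 0.164 bits.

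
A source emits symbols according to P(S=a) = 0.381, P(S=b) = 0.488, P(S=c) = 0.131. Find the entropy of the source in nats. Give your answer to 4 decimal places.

0.9840 nats

H(S) = −Σ p·ln p.
  −(0.381)·ln(0.381) = 0.36765
  −(0.488)·ln(0.488) = 0.35011
  −(0.131)·ln(0.131) = 0.26627
Sum: 0.36765 + 0.35011 + 0.26627 = 0.9840 nats.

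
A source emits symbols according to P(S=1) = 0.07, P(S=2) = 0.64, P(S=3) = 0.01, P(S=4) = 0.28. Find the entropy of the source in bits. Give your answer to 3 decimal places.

1.261 bits

H(S) = −Σ p·log₂ p.
  −(0.07)·log₂(0.07) = 0.2686
  −(0.64)·log₂(0.64) = 0.4121
  −(0.01)·log₂(0.01) = 0.0664
  −(0.28)·log₂(0.28) = 0.5142
Sum: 0.2686 + 0.4121 + 0.0664 + 0.5142 = 1.261 bits.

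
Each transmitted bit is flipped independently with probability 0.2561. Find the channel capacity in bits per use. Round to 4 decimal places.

0.1792 bits

Binary symmetric channel: C = 1 − h₂(ε) where h₂ is the binary entropy function.
h₂(0.2561) = −0.2561·log₂0.2561 − 0.7439·log₂0.7439 = 0.8208.
C = 1 − 0.8208 = 0.1792 bits per channel use.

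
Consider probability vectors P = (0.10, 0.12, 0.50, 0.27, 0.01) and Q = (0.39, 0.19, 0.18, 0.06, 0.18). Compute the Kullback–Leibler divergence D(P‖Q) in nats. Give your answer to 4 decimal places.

0.6968 nats

D(P‖Q) = Σ p·ln(p/q).
  0.10·ln(0.10/0.39) = -0.13610
  0.12·ln(0.12/0.19) = -0.05514
  0.50·ln(0.50/0.18) = 0.51083
  0.27·ln(0.27/0.06) = 0.40610
  0.01·ln(0.01/0.18) = -0.02890
D(P‖Q) = 0.6968 nats.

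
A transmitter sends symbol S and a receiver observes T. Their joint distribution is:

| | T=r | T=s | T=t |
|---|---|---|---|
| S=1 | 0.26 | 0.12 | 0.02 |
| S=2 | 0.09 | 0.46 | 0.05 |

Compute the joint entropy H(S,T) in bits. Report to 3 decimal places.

2.029 bits

H(S,T) = −Σ p(x,y)·log₂ p(x,y) over all 6 cells.
  cell (1,r): −0.26·log₂0.26 = 0.5053
  cell (1,s): −0.12·log₂0.12 = 0.3671
  cell (1,t): −0.02·log₂0.02 = 0.1129
  cell (2,r): −0.09·log₂0.09 = 0.3127
  cell (2,s): −0.46·log₂0.46 = 0.5153
  cell (2,t): −0.05·log₂0.05 = 0.2161
Sum = 2.029 bits.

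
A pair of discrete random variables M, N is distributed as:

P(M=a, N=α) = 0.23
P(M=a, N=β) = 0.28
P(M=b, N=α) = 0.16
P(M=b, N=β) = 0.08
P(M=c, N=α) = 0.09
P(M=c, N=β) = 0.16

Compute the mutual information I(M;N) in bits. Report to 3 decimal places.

0.036 bits

Marginals: p(M) = (0.5100, 0.2400, 0.2500), p(N) = (0.4800, 0.5200).
I(M;N) = Σ p(x,y)·log₂[p(x,y)/(p(x)p(y))].
  (a,α): 0.23·log₂(0.9395) = -0.0207
  (a,β): 0.28·log₂(1.0558) = 0.0219
  (b,α): 0.16·log₂(1.3889) = 0.0758
  (b,β): 0.08·log₂(0.6410) = -0.0513
  (c,α): 0.09·log₂(0.7500) = -0.0374
  (c,β): 0.16·log₂(1.2308) = 0.0479
Sum = 0.036 bits.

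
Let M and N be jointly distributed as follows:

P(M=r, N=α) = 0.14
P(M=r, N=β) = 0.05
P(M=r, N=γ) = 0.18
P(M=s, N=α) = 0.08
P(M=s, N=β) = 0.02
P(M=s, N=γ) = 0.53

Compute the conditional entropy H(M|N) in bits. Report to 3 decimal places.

0.848 bits

Chain rule: H(M|N) = H(M,N) − H(N).
Marginals: p(M) = (0.3700, 0.6300), p(N) = (0.2200, 0.0700, 0.7100).
H(M,N) = 1.9483 bits; H(N) = 1.0999 bits.
H(M|N) = 1.9483 − 1.0999 = 0.848 bits.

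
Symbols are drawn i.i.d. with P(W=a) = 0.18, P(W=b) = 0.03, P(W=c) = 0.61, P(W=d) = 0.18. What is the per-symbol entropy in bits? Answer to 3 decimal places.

1.477 bits

H(W) = −Σ p·log₂ p.
  −(0.18)·log₂(0.18) = 0.4453
  −(0.03)·log₂(0.03) = 0.1518
  −(0.61)·log₂(0.61) = 0.4350
  −(0.18)·log₂(0.18) = 0.4453
Sum: 0.4453 + 0.1518 + 0.4350 + 0.4453 = 1.477 bits.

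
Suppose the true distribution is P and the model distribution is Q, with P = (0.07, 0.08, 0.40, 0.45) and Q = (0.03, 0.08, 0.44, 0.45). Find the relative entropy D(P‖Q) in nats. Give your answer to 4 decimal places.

D(P‖Q) = Σ p·ln(p/q).
  0.07·ln(0.07/0.03) = 0.05931
  0.08·ln(0.08/0.08) = 0.00000
  0.40·ln(0.40/0.44) = -0.03812
  0.45·ln(0.45/0.45) = 0.00000
D(P‖Q) = 0.0212 nats.

0.0212 nats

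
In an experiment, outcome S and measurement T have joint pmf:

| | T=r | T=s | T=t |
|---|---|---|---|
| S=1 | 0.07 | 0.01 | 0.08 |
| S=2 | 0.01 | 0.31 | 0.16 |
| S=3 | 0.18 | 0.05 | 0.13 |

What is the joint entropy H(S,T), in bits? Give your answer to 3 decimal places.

2.684 bits

H(S,T) = −Σ p(x,y)·log₂ p(x,y) over all 9 cells.
  cell (1,r): −0.07·log₂0.07 = 0.2686
  cell (1,s): −0.01·log₂0.01 = 0.0664
  cell (1,t): −0.08·log₂0.08 = 0.2915
  cell (2,r): −0.01·log₂0.01 = 0.0664
  cell (2,s): −0.31·log₂0.31 = 0.5238
  cell (2,t): −0.16·log₂0.16 = 0.4230
  cell (3,r): −0.18·log₂0.18 = 0.4453
  cell (3,s): −0.05·log₂0.05 = 0.2161
  cell (3,t): −0.13·log₂0.13 = 0.3826
Sum = 2.684 bits.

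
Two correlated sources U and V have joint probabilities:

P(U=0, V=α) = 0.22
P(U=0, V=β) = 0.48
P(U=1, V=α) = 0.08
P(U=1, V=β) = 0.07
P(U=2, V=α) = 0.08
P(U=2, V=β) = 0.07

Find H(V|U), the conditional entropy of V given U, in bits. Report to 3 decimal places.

Chain rule: H(V|U) = H(U,V) − H(U).
Marginals: p(U) = (0.7000, 0.1500, 0.1500), p(V) = (0.3800, 0.6200).
H(U,V) = 2.1090 bits; H(U) = 1.1813 bits.
H(V|U) = 2.1090 − 1.1813 = 0.928 bits.

0.928 bits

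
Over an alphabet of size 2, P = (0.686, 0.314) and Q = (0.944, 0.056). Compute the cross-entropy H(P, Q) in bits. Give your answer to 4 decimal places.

H(P,Q) = −Σ p·log₂ q.
  −0.686·log₂(0.944) = 0.05703
  −0.314·log₂(0.056) = 1.30575
H(P,Q) = 1.3628 bits.

1.3628 bits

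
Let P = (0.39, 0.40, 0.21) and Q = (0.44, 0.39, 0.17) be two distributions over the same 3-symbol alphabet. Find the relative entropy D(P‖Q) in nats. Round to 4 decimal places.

0.0075 nats

D(P‖Q) = Σ p·ln(p/q).
  0.39·ln(0.39/0.44) = -0.04704
  0.40·ln(0.40/0.39) = 0.01013
  0.21·ln(0.21/0.17) = 0.04437
D(P‖Q) = 0.0075 nats.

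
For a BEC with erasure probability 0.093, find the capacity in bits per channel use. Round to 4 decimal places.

0.9070 bits

Binary erasure channel: capacity C = 1 − ε.
C = 1 − 0.093 = 0.9070 bits per channel use.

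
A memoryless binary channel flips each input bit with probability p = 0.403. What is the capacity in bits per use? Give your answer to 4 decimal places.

Binary symmetric channel: C = 1 − h₂(ε) where h₂ is the binary entropy function.
h₂(0.403) = −0.403·log₂0.403 − 0.597·log₂0.597 = 0.9727.
C = 1 − 0.9727 = 0.0273 bits per channel use.

0.0273 bits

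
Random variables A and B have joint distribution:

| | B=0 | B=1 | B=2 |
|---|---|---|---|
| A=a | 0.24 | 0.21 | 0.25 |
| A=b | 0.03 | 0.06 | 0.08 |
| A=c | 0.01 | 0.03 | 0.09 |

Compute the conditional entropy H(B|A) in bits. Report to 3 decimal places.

Chain rule: H(B|A) = H(A,B) − H(A).
Marginals: p(A) = (0.7000, 0.1700, 0.1300), p(B) = (0.2800, 0.3000, 0.4200).
H(A,B) = 2.6846 bits; H(A) = 1.1774 bits.
H(B|A) = 2.6846 − 1.1774 = 1.507 bits.

1.507 bits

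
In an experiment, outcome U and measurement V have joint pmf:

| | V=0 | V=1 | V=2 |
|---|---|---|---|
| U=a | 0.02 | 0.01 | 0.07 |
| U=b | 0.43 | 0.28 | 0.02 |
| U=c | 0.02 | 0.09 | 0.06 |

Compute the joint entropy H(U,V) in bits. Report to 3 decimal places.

H(U,V) = −Σ p(x,y)·log₂ p(x,y) over all 9 cells.
  cell (a,0): −0.02·log₂0.02 = 0.1129
  cell (a,1): −0.01·log₂0.01 = 0.0664
  cell (a,2): −0.07·log₂0.07 = 0.2686
  cell (b,0): −0.43·log₂0.43 = 0.5236
  cell (b,1): −0.28·log₂0.28 = 0.5142
  cell (b,2): −0.02·log₂0.02 = 0.1129
  cell (c,0): −0.02·log₂0.02 = 0.1129
  cell (c,1): −0.09·log₂0.09 = 0.3127
  cell (c,2): −0.06·log₂0.06 = 0.2435
Sum = 2.268 bits.

2.268 bits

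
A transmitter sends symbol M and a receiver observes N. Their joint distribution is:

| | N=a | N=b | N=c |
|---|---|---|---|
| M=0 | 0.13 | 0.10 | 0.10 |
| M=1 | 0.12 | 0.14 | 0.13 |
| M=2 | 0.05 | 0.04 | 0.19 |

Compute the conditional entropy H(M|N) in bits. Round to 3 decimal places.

1.490 bits

Marginals: p(M) = (0.3300, 0.3900, 0.2800), p(N) = (0.3000, 0.2800, 0.4200).
H(M|N) = Σ p(N) · H(M|N=·).
  N=a: p=0.3000, H(M|N=a) = 1.4824
  N=b: p=0.2800, H(M|N=b) = 1.4316
  N=c: p=0.4200, H(M|N=c) = 1.5343
Weighted sum = 1.490 bits.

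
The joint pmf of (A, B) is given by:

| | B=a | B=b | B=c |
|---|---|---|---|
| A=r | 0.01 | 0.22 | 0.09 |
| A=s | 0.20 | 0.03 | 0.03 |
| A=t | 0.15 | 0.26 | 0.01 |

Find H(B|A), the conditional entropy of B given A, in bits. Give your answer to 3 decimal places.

1.053 bits

Marginals: p(A) = (0.3200, 0.2600, 0.4200), p(B) = (0.3600, 0.5100, 0.1300).
H(B|A) = Σ p(A) · H(B|A=·).
  A=r: p=0.3200, H(B|A=r) = 1.0426
  A=s: p=0.2600, H(B|A=s) = 1.0101
  A=t: p=0.4200, H(B|A=t) = 1.0872
Weighted sum = 1.053 bits.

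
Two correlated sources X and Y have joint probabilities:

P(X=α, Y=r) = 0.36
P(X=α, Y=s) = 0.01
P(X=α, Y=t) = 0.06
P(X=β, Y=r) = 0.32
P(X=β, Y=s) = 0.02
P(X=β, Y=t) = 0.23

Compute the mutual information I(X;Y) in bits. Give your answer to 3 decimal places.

Marginals: p(X) = (0.4300, 0.5700), p(Y) = (0.6800, 0.0300, 0.2900).
I(X;Y) = Σ p(x,y)·log₂[p(x,y)/(p(x)p(y))].
  (α,r): 0.36·log₂(1.2312) = 0.1080
  (α,s): 0.01·log₂(0.7752) = -0.0037
  (α,t): 0.06·log₂(0.4812) = -0.0633
  (β,r): 0.32·log₂(0.8256) = -0.0885
  (β,s): 0.02·log₂(1.1696) = 0.0045
  (β,t): 0.23·log₂(1.3914) = 0.1096
Sum = 0.067 bits.

0.067 bits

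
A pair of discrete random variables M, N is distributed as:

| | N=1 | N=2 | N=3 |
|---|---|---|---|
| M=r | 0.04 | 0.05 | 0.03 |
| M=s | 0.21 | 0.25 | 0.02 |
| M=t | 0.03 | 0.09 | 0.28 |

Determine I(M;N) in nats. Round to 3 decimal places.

0.248 nats

Marginals: p(M) = (0.1200, 0.4800, 0.4000), p(N) = (0.2800, 0.3900, 0.3300).
I(M;N) = H(M) + H(N) − H(M,N).
H(M) = 0.9733, H(N) = 1.0895, H(M,N) = 1.8146.
I(M;N) = 0.9733 + 1.0895 − 1.8146 = 0.248 nats.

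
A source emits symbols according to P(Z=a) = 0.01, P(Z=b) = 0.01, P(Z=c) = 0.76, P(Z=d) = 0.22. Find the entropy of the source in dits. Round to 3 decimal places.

0.275 dits

H(Z) = −Σ p·log₁₀ p.
  −(0.01)·log₁₀(0.01) = 0.0200
  −(0.01)·log₁₀(0.01) = 0.0200
  −(0.76)·log₁₀(0.76) = 0.0906
  −(0.22)·log₁₀(0.22) = 0.1447
Sum: 0.0200 + 0.0200 + 0.0906 + 0.1447 = 0.275 dits.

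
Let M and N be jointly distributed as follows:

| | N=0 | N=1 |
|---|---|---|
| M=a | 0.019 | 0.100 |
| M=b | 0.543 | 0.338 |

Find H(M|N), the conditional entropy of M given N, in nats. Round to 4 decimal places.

Marginals: p(M) = (0.1190, 0.8810), p(N) = (0.5620, 0.4380).
H(M|N) = Σ p(N) · H(M|N=·).
  N=0: p=0.5620, H(M|N=0) = 0.1477
  N=1: p=0.4380, H(M|N=1) = 0.5372
Weighted sum = 0.3183 nats.

0.3183 nats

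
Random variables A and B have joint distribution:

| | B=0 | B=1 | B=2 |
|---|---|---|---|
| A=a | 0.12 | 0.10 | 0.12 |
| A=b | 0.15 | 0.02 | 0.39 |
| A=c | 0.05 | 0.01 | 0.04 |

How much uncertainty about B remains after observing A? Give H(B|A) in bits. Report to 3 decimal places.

1.258 bits

Marginals: p(A) = (0.3400, 0.5600, 0.1000), p(B) = (0.3200, 0.1300, 0.5500).
H(B|A) = Σ p(A) · H(B|A=·).
  A=a: p=0.3400, H(B|A=a) = 1.5799
  A=b: p=0.5600, H(B|A=b) = 1.0442
  A=c: p=0.1000, H(B|A=c) = 1.3610
Weighted sum = 1.258 bits.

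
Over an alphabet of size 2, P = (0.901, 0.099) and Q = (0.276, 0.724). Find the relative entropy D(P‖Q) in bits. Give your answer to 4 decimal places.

D(P‖Q) = Σ p·log₂(p/q).
  0.901·log₂(0.901/0.276) = 1.53788
  0.099·log₂(0.099/0.724) = -0.28418
D(P‖Q) = 1.2537 bits.

1.2537 bits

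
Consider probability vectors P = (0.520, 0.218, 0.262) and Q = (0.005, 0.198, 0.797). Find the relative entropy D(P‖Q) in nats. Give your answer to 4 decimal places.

D(P‖Q) = Σ p·ln(p/q).
  0.520·ln(0.520/0.005) = 2.41508
  0.218·ln(0.218/0.198) = 0.02098
  0.262·ln(0.262/0.797) = -0.29148
D(P‖Q) = 2.1446 nats.

2.1446 nats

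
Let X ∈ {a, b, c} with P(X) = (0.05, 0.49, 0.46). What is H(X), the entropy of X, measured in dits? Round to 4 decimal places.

H(X) = −Σ p·log₁₀ p.
  −(0.05)·log₁₀(0.05) = 0.06505
  −(0.49)·log₁₀(0.49) = 0.15180
  −(0.46)·log₁₀(0.46) = 0.15513
Sum: 0.06505 + 0.15180 + 0.15513 = 0.3720 dits.

0.3720 dits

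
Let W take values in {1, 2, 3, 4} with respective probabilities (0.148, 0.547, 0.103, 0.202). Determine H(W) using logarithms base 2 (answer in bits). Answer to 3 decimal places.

H(W) = −Σ p·log₂ p.
  −(0.148)·log₂(0.148) = 0.4079
  −(0.547)·log₂(0.547) = 0.4761
  −(0.103)·log₂(0.103) = 0.3378
  −(0.202)·log₂(0.202) = 0.4661
Sum: 0.4079 + 0.4761 + 0.3378 + 0.4661 = 1.688 bits.

1.688 bits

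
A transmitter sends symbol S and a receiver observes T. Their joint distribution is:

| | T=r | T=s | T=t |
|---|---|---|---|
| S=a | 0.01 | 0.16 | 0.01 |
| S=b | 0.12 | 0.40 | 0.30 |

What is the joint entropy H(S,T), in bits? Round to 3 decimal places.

1.973 bits

H(S,T) = −Σ p(x,y)·log₂ p(x,y) over all 6 cells.
  cell (a,r): −0.01·log₂0.01 = 0.0664
  cell (a,s): −0.16·log₂0.16 = 0.4230
  cell (a,t): −0.01·log₂0.01 = 0.0664
  cell (b,r): −0.12·log₂0.12 = 0.3671
  cell (b,s): −0.40·log₂0.40 = 0.5288
  cell (b,t): −0.30·log₂0.30 = 0.5211
Sum = 1.973 bits.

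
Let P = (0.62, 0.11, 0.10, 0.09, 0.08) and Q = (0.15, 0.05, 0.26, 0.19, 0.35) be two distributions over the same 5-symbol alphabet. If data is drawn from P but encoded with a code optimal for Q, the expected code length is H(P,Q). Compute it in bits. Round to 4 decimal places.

2.7035 bits

H(P,Q) = −Σ p·log₂ q.
  −0.62·log₂(0.15) = 1.69692
  −0.11·log₂(0.05) = 0.47541
  −0.10·log₂(0.26) = 0.19434
  −0.09·log₂(0.19) = 0.21563
  −0.08·log₂(0.35) = 0.12117
H(P,Q) = 2.7035 bits.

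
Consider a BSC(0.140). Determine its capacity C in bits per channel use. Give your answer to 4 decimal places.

Binary symmetric channel: C = 1 − h₂(ε) where h₂ is the binary entropy function.
h₂(0.140) = −0.140·log₂0.140 − 0.860·log₂0.860 = 0.5842.
C = 1 − 0.5842 = 0.4158 bits per channel use.

0.4158 bits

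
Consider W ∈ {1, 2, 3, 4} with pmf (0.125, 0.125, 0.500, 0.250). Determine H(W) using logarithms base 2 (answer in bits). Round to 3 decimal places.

H(W) = −Σ p·log₂ p.
  −(0.125)·log₂(0.125) = 0.3750
  −(0.125)·log₂(0.125) = 0.3750
  −(0.500)·log₂(0.500) = 0.5000
  −(0.250)·log₂(0.250) = 0.5000
Sum: 0.3750 + 0.3750 + 0.5000 + 0.5000 = 1.750 bits.

1.750 bits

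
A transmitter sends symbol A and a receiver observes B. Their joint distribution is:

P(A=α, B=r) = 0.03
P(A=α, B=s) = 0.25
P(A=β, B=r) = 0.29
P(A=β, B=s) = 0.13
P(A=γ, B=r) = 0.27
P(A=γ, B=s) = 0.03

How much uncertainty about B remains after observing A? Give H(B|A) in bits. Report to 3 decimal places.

Chain rule: H(B|A) = H(A,B) − H(A).
Marginals: p(A) = (0.2800, 0.4200, 0.3000), p(B) = (0.5900, 0.4100).
H(A,B) = 2.2141 bits; H(A) = 1.5610 bits.
H(B|A) = 2.2141 − 1.5610 = 0.653 bits.

0.653 bits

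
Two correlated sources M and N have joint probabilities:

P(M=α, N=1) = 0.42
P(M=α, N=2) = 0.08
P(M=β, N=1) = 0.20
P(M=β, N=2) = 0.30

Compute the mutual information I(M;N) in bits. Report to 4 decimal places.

0.1554 bits

Marginals: p(M) = (0.5000, 0.5000), p(N) = (0.6200, 0.3800).
I(M;N) = Σ p(x,y)·log₂[p(x,y)/(p(x)p(y))].
  (α,1): 0.42·log₂(1.3548) = 0.18401
  (α,2): 0.08·log₂(0.4211) = -0.09983
  (β,1): 0.20·log₂(0.6452) = -0.12645
  (β,2): 0.30·log₂(1.5789) = 0.19769
Sum = 0.1554 bits.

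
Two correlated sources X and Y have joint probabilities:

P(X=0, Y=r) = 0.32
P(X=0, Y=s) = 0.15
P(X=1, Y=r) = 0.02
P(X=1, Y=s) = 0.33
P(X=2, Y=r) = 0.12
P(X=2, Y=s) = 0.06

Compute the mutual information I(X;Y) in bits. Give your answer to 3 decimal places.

Marginals: p(X) = (0.4700, 0.3500, 0.1800), p(Y) = (0.4600, 0.5400).
I(X;Y) = Σ p(x,y)·log₂[p(x,y)/(p(x)p(y))].
  (0,r): 0.32·log₂(1.4801) = 0.1810
  (0,s): 0.15·log₂(0.5910) = -0.1138
  (1,r): 0.02·log₂(0.1242) = -0.0602
  (1,s): 0.33·log₂(1.7460) = 0.2653
  (2,r): 0.12·log₂(1.4493) = 0.0642
  (2,s): 0.06·log₂(0.6173) = -0.0418
Sum = 0.295 bits.

0.295 bits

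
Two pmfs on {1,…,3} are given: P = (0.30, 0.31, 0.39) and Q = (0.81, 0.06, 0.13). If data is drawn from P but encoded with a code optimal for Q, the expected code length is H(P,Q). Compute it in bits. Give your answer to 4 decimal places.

2.4974 bits

H(P,Q) = −Σ p·log₂ q.
  −0.30·log₂(0.81) = 0.09120
  −0.31·log₂(0.06) = 1.25826
  −0.39·log₂(0.13) = 1.14793
H(P,Q) = 2.4974 bits.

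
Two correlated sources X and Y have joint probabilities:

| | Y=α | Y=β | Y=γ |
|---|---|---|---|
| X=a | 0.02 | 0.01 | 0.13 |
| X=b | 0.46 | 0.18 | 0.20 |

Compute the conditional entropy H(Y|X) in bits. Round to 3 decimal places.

1.353 bits

Marginals: p(X) = (0.1600, 0.8400), p(Y) = (0.4800, 0.1900, 0.3300).
H(Y|X) = Σ p(X) · H(Y|X=·).
  X=a: p=0.1600, H(Y|X=a) = 0.8684
  X=b: p=0.8400, H(Y|X=b) = 1.4449
Weighted sum = 1.353 bits.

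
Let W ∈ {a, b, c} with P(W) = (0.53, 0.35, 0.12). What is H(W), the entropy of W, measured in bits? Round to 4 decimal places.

1.3826 bits

H(W) = −Σ p·log₂ p.
  −(0.53)·log₂(0.53) = 0.48545
  −(0.35)·log₂(0.35) = 0.53010
  −(0.12)·log₂(0.12) = 0.36707
Sum: 0.48545 + 0.53010 + 0.36707 = 1.3826 bits.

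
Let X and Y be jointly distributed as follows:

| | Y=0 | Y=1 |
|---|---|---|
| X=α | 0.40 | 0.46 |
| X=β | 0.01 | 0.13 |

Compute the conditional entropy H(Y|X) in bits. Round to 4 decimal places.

Chain rule: H(Y|X) = H(X,Y) − H(X).
Marginals: p(X) = (0.8600, 0.1400), p(Y) = (0.4100, 0.5900).
H(X,Y) = 1.4932 bits; H(X) = 0.5842 bits.
H(Y|X) = 1.4932 − 0.5842 = 0.9090 bits.

0.9090 bits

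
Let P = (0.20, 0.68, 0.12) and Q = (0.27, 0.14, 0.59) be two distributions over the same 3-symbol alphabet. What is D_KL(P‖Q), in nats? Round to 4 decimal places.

D(P‖Q) = Σ p·ln(p/q).
  0.20·ln(0.20/0.27) = -0.06002
  0.68·ln(0.68/0.14) = 1.07471
  0.12·ln(0.12/0.59) = -0.19112
D(P‖Q) = 0.8236 nats.

0.8236 nats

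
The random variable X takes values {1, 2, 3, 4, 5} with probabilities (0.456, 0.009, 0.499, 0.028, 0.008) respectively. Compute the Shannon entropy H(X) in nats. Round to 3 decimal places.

0.886 nats

H(X) = −Σ p·ln p.
  −(0.456)·ln(0.456) = 0.3581
  −(0.009)·ln(0.009) = 0.0424
  −(0.499)·ln(0.499) = 0.3469
  −(0.028)·ln(0.028) = 0.1001
  −(0.008)·ln(0.008) = 0.0386
Sum: 0.3581 + 0.0424 + 0.3469 + 0.1001 + 0.0386 = 0.886 nats.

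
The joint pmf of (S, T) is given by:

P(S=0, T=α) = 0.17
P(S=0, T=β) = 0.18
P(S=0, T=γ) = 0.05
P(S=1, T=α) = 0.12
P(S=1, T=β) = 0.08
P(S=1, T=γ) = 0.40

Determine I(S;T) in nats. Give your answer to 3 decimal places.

0.159 nats

Marginals: p(S) = (0.4000, 0.6000), p(T) = (0.2900, 0.2600, 0.4500).
I(S;T) = H(S) + H(T) − H(S,T).
H(S) = 0.6730, H(T) = 1.0686, H(S,T) = 1.5827.
I(S;T) = 0.6730 + 1.0686 − 1.5827 = 0.159 nats.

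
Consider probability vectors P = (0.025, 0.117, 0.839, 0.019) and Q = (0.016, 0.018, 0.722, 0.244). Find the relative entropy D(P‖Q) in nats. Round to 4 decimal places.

D(P‖Q) = Σ p·ln(p/q).
  0.025·ln(0.025/0.016) = 0.01116
  0.117·ln(0.117/0.018) = 0.21900
  0.839·ln(0.839/0.722) = 0.12601
  0.019·ln(0.019/0.244) = -0.04850
D(P‖Q) = 0.3077 nats.

0.3077 nats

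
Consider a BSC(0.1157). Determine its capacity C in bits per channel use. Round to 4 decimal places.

Binary symmetric channel: C = 1 − h₂(ε) where h₂ is the binary entropy function.
h₂(0.1157) = −0.1157·log₂0.1157 − 0.8843·log₂0.8843 = 0.5169.
C = 1 − 0.5169 = 0.4831 bits per channel use.

0.4831 bits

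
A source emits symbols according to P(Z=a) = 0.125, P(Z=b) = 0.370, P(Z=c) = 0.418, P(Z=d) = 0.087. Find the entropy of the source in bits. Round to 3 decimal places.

H(Z) = −Σ p·log₂ p.
  −(0.125)·log₂(0.125) = 0.3750
  −(0.370)·log₂(0.370) = 0.5307
  −(0.418)·log₂(0.418) = 0.5260
  −(0.087)·log₂(0.087) = 0.3065
Sum: 0.3750 + 0.5307 + 0.5260 + 0.3065 = 1.738 bits.

1.738 bits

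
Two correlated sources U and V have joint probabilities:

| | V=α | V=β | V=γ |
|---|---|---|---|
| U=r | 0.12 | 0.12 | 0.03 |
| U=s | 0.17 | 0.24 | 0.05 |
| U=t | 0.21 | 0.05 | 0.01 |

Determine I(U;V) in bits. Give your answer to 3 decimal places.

Marginals: p(U) = (0.2700, 0.4600, 0.2700), p(V) = (0.5000, 0.4100, 0.0900).
I(U;V) = H(U) + H(V) − H(U,V).
H(U) = 1.5354, H(V) = 1.3400, H(U,V) = 2.7861.
I(U;V) = 1.5354 + 1.3400 − 2.7861 = 0.089 bits.

0.089 bits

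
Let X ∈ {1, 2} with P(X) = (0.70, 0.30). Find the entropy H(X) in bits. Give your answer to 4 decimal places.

H(X) = −Σ p·log₂ p.
  −(0.70)·log₂(0.70) = 0.36020
  −(0.30)·log₂(0.30) = 0.52109
Sum: 0.36020 + 0.52109 = 0.8813 bits.

0.8813 bits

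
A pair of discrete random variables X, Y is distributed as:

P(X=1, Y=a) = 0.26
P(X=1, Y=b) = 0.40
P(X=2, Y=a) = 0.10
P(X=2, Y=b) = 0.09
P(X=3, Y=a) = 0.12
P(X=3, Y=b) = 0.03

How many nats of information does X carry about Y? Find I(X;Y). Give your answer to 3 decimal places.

Marginals: p(X) = (0.6600, 0.1900, 0.1500), p(Y) = (0.4800, 0.5200).
I(X;Y) = H(X) + H(Y) − H(X,Y).
H(X) = 0.8743, H(Y) = 0.6923, H(X,Y) = 1.5234.
I(X;Y) = 0.8743 + 0.6923 − 1.5234 = 0.043 nats.

0.043 nats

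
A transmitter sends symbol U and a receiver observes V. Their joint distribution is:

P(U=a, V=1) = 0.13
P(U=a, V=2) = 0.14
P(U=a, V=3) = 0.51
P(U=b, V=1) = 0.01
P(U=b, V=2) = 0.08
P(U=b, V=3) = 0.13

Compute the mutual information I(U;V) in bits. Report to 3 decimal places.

Marginals: p(U) = (0.7800, 0.2200), p(V) = (0.1400, 0.2200, 0.6400).
I(U;V) = Σ p(x,y)·log₂[p(x,y)/(p(x)p(y))].
  (a,1): 0.13·log₂(1.1905) = 0.0327
  (a,2): 0.14·log₂(0.8159) = -0.0411
  (a,3): 0.51·log₂(1.0216) = 0.0157
  (b,1): 0.01·log₂(0.3247) = -0.0162
  (b,2): 0.08·log₂(1.6529) = 0.0580
  (b,3): 0.13·log₂(0.9233) = -0.0150
Sum = 0.034 bits.

0.034 bits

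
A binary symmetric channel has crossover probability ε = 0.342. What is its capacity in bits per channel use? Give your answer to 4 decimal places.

Binary symmetric channel: C = 1 − h₂(ε) where h₂ is the binary entropy function.
h₂(0.342) = −0.342·log₂0.342 − 0.658·log₂0.658 = 0.9267.
C = 1 − 0.9267 = 0.0733 bits per channel use.

0.0733 bits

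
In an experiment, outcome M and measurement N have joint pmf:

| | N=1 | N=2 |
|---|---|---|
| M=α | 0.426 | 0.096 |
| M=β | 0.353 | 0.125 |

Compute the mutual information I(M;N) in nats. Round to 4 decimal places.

0.0044 nats

Marginals: p(M) = (0.5220, 0.4780), p(N) = (0.7790, 0.2210).
I(M;N) = H(M) + H(N) − H(M,N).
H(M) = 0.6922, H(N) = 0.5282, H(M,N) = 1.2160.
I(M;N) = 0.6922 + 0.5282 − 1.2160 = 0.0044 nats.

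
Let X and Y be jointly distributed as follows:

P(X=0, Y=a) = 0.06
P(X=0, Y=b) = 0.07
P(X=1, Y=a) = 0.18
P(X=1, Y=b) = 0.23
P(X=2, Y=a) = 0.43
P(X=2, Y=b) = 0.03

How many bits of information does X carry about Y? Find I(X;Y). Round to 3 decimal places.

Marginals: p(X) = (0.1300, 0.4100, 0.4600), p(Y) = (0.6700, 0.3300).
I(X;Y) = Σ p(x,y)·log₂[p(x,y)/(p(x)p(y))].
  (0,a): 0.06·log₂(0.6889) = -0.0323
  (0,b): 0.07·log₂(1.6317) = 0.0494
  (1,a): 0.18·log₂(0.6553) = -0.1098
  (1,b): 0.23·log₂(1.6999) = 0.1761
  (2,a): 0.43·log₂(1.3952) = 0.2066
  (2,b): 0.03·log₂(0.1976) = -0.0702
Sum = 0.220 bits.

0.220 bits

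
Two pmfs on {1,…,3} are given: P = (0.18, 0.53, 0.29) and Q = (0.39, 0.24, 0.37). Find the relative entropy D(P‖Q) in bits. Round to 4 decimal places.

D(P‖Q) = Σ p·log₂(p/q).
  0.18·log₂(0.18/0.39) = -0.20079
  0.53·log₂(0.53/0.24) = 0.60577
  0.29·log₂(0.29/0.37) = -0.10193
D(P‖Q) = 0.3031 bits.

0.3031 bits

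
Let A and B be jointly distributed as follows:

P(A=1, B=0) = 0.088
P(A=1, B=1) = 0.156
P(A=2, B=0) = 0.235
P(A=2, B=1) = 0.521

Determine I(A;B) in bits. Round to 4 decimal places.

0.0015 bits

Marginals: p(A) = (0.2440, 0.7560), p(B) = (0.3230, 0.6770).
I(A;B) = Σ p(x,y)·log₂[p(x,y)/(p(x)p(y))].
  (1,0): 0.088·log₂(1.1166) = 0.01400
  (1,1): 0.156·log₂(0.9444) = -0.01288
  (2,0): 0.235·log₂(0.9624) = -0.01300
  (2,1): 0.521·log₂(1.0180) = 0.01337
Sum = 0.0015 bits.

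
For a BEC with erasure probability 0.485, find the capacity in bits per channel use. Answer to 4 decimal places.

Binary erasure channel: capacity C = 1 − ε.
C = 1 − 0.485 = 0.5150 bits per channel use.

0.5150 bits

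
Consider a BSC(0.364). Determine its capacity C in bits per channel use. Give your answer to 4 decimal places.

0.0540 bits

Binary symmetric channel: C = 1 − h₂(ε) where h₂ is the binary entropy function.
h₂(0.364) = −0.364·log₂0.364 − 0.636·log₂0.636 = 0.9460.
C = 1 − 0.9460 = 0.0540 bits per channel use.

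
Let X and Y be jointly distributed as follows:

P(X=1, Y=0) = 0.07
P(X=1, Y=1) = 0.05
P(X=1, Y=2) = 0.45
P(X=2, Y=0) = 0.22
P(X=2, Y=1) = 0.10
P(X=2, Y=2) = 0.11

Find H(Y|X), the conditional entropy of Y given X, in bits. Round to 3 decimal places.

Marginals: p(X) = (0.5700, 0.4300), p(Y) = (0.2900, 0.1500, 0.5600).
H(Y|X) = Σ p(X) · H(Y|X=·).
  X=1: p=0.5700, H(Y|X=1) = 0.9488
  X=2: p=0.4300, H(Y|X=2) = 1.4872
Weighted sum = 1.180 bits.

1.180 bits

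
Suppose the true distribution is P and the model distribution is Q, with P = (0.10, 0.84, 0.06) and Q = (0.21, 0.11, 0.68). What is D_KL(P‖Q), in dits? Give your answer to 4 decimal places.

0.6461 dits

D(P‖Q) = Σ p·log₁₀(p/q).
  0.10·log₁₀(0.10/0.21) = -0.03222
  0.84·log₁₀(0.84/0.11) = 0.74162
  0.06·log₁₀(0.06/0.68) = -0.06326
D(P‖Q) = 0.6461 dits.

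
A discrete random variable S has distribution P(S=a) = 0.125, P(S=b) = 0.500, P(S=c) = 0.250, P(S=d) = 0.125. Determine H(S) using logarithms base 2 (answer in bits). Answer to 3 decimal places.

1.750 bits

H(S) = −Σ p·log₂ p.
  −(0.125)·log₂(0.125) = 0.3750
  −(0.500)·log₂(0.500) = 0.5000
  −(0.250)·log₂(0.250) = 0.5000
  −(0.125)·log₂(0.125) = 0.3750
Sum: 0.3750 + 0.5000 + 0.5000 + 0.3750 = 1.750 bits.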